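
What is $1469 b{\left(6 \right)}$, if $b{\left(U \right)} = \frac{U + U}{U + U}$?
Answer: $1469$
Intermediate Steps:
$b{\left(U \right)} = 1$ ($b{\left(U \right)} = \frac{2 U}{2 U} = 2 U \frac{1}{2 U} = 1$)
$1469 b{\left(6 \right)} = 1469 \cdot 1 = 1469$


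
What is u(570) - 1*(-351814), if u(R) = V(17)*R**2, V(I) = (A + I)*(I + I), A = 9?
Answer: 287563414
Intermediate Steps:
V(I) = 2*I*(9 + I) (V(I) = (9 + I)*(I + I) = (9 + I)*(2*I) = 2*I*(9 + I))
u(R) = 884*R**2 (u(R) = (2*17*(9 + 17))*R**2 = (2*17*26)*R**2 = 884*R**2)
u(570) - 1*(-351814) = 884*570**2 - 1*(-351814) = 884*324900 + 351814 = 287211600 + 351814 = 287563414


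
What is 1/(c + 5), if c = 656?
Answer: 1/661 ≈ 0.0015129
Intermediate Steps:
1/(c + 5) = 1/(656 + 5) = 1/661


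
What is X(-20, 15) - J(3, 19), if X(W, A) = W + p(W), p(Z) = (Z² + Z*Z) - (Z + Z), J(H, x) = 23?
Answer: 797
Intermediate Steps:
p(Z) = -2*Z + 2*Z² (p(Z) = (Z² + Z²) - 2*Z = 2*Z² - 2*Z = -2*Z + 2*Z²)
X(W, A) = W + 2*W*(-1 + W)
X(-20, 15) - J(3, 19) = -20*(-1 + 2*(-20)) - 1*23 = -20*(-1 - 40) - 23 = -20*(-41) - 23 = 820 - 23 = 797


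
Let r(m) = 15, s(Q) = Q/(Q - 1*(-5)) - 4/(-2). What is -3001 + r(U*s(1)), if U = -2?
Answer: -2986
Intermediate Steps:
s(Q) = 2 + Q/(5 + Q) (s(Q) = Q/(Q + 5) - 4*(-½) = Q/(5 + Q) + 2 = 2 + Q/(5 + Q))
-3001 + r(U*s(1)) = -3001 + 15 = -2986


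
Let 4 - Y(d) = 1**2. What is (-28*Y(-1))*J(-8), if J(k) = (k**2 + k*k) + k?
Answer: -10080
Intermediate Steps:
J(k) = k + 2*k**2 (J(k) = (k**2 + k**2) + k = 2*k**2 + k = k + 2*k**2)
Y(d) = 3 (Y(d) = 4 - 1*1**2 = 4 - 1*1 = 4 - 1 = 3)
(-28*Y(-1))*J(-8) = (-28*3)*(-8*(1 + 2*(-8))) = -(-672)*(1 - 16) = -(-672)*(-15) = -84*120 = -10080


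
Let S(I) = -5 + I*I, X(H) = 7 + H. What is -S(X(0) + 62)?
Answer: -4756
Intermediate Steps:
S(I) = -5 + I²
-S(X(0) + 62) = -(-5 + ((7 + 0) + 62)²) = -(-5 + (7 + 62)²) = -(-5 + 69²) = -(-5 + 4761) = -1*4756 = -4756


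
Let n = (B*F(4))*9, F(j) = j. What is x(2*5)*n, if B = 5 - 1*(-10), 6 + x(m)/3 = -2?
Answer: -12960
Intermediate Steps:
x(m) = -24 (x(m) = -18 + 3*(-2) = -18 - 6 = -24)
B = 15 (B = 5 + 10 = 15)
n = 540 (n = (15*4)*9 = 60*9 = 540)
x(2*5)*n = -24*540 = -12960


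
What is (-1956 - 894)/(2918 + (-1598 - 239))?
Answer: -2850/1081 ≈ -2.6364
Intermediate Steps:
(-1956 - 894)/(2918 + (-1598 - 239)) = -2850/(2918 - 1837) = -2850/1081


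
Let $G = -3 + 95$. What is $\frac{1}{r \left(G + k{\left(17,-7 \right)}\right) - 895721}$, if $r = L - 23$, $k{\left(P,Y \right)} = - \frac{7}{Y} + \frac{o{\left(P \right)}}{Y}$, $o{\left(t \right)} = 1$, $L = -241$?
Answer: $- \frac{7}{6441647} \approx -1.0867 \cdot 10^{-6}$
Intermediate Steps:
$k{\left(P,Y \right)} = - \frac{6}{Y}$ ($k{\left(P,Y \right)} = - \frac{7}{Y} + 1 \frac{1}{Y} = - \frac{7}{Y} + \frac{1}{Y} = - \frac{6}{Y}$)
$r = -264$ ($r = -241 - 23 = -264$)
$G = 92$
$\frac{1}{r \left(G + k{\left(17,-7 \right)}\right) - 895721} = \frac{1}{- 264 \left(92 - \frac{6}{-7}\right) - 895721} = \frac{1}{- 264 \left(92 - - \frac{6}{7}\right) - 895721} = \frac{1}{- 264 \left(92 + \frac{6}{7}\right) - 895721} = \frac{1}{\left(-264\right) \frac{650}{7} - 895721} = \frac{1}{- \frac{171600}{7} - 895721} = \frac{1}{- \frac{6441647}{7}} = - \frac{7}{6441647}$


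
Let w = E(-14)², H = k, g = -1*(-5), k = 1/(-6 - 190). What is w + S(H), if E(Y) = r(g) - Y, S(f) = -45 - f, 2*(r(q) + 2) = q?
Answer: 16195/98 ≈ 165.26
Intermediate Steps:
k = -1/196 (k = 1/(-196) = -1/196 ≈ -0.0051020)
g = 5
r(q) = -2 + q/2
H = -1/196 ≈ -0.0051020
E(Y) = ½ - Y (E(Y) = (-2 + (½)*5) - Y = (-2 + 5/2) - Y = ½ - Y)
w = 841/4 (w = (½ - 1*(-14))² = (½ + 14)² = (29/2)² = 841/4 ≈ 210.25)
w + S(H) = 841/4 + (-45 - 1*(-1/196)) = 841/4 + (-45 + 1/196) = 841/4 - 8819/196 = 16195/98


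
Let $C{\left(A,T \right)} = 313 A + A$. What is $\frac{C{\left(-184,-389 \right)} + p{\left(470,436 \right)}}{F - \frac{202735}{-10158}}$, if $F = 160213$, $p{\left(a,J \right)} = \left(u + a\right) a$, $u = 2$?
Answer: $\frac{1666562112}{1627646389} \approx 1.0239$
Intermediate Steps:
$C{\left(A,T \right)} = 314 A$
$p{\left(a,J \right)} = a \left(2 + a\right)$ ($p{\left(a,J \right)} = \left(2 + a\right) a = a \left(2 + a\right)$)
$\frac{C{\left(-184,-389 \right)} + p{\left(470,436 \right)}}{F - \frac{202735}{-10158}} = \frac{314 \left(-184\right) + 470 \left(2 + 470\right)}{160213 - \frac{202735}{-10158}} = \frac{-57776 + 470 \cdot 472}{160213 - - \frac{202735}{10158}} = \frac{-57776 + 221840}{160213 + \frac{202735}{10158}} = \frac{164064}{\frac{1627646389}{10158}} = 164064 \cdot \frac{10158}{1627646389} = \frac{1666562112}{1627646389}$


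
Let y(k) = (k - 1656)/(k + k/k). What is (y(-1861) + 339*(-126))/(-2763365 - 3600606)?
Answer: 79444523/11836986060 ≈ 0.0067116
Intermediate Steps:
y(k) = (-1656 + k)/(1 + k) (y(k) = (-1656 + k)/(k + 1) = (-1656 + k)/(1 + k))
(y(-1861) + 339*(-126))/(-2763365 - 3600606) = ((-1656 - 1861)/(1 - 1861) + 339*(-126))/(-2763365 - 3600606) = (-3517/(-1860) - 42714)/(-6363971) = (-1/1860*(-3517) - 42714)*(-1/6363971) = (3517/1860 - 42714)*(-1/6363971) = -79444523/1860*(-1/6363971) = 79444523/11836986060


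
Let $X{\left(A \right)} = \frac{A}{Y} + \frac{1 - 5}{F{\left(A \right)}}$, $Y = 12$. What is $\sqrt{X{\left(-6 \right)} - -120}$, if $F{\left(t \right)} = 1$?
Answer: $\frac{\sqrt{462}}{2} \approx 10.747$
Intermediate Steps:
$X{\left(A \right)} = -4 + \frac{A}{12}$ ($X{\left(A \right)} = \frac{A}{12} + \frac{1 - 5}{1} = A \frac{1}{12} - 4 = \frac{A}{12} - 4 = -4 + \frac{A}{12}$)
$\sqrt{X{\left(-6 \right)} - -120} = \sqrt{\left(-4 + \frac{1}{12} \left(-6\right)\right) - -120} = \sqrt{\left(-4 - \frac{1}{2}\right) + \left(-1 + 121\right)} = \sqrt{- \frac{9}{2} + 120} = \sqrt{\frac{231}{2}} = \frac{\sqrt{462}}{2}$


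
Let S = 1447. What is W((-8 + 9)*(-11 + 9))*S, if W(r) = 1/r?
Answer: -1447/2 ≈ -723.50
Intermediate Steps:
W(r) = 1/r
W((-8 + 9)*(-11 + 9))*S = 1447/((-8 + 9)*(-11 + 9)) = 1447/(1*(-2)) = 1447/(-2) = -1/2*1447 = -1447/2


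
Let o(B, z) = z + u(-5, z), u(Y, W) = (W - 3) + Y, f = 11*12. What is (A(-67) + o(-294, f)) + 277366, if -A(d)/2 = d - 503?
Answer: 278762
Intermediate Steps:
f = 132
u(Y, W) = -3 + W + Y (u(Y, W) = (-3 + W) + Y = -3 + W + Y)
o(B, z) = -8 + 2*z (o(B, z) = z + (-3 + z - 5) = z + (-8 + z) = -8 + 2*z)
A(d) = 1006 - 2*d (A(d) = -2*(d - 503) = -2*(-503 + d) = 1006 - 2*d)
(A(-67) + o(-294, f)) + 277366 = ((1006 - 2*(-67)) + (-8 + 2*132)) + 277366 = ((1006 + 134) + (-8 + 264)) + 277366 = (1140 + 256) + 277366 = 1396 + 277366 = 278762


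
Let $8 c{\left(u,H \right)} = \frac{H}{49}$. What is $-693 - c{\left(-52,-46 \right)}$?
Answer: $- \frac{135805}{196} \approx -692.88$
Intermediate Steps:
$c{\left(u,H \right)} = \frac{H}{392}$ ($c{\left(u,H \right)} = \frac{H \frac{1}{49}}{8} = \frac{\frac{1}{49} H}{8} = \frac{H}{392}$)
$-693 - c{\left(-52,-46 \right)} = -693 - \frac{1}{392} \left(-46\right) = -693 - - \frac{23}{196} = -693 + \frac{23}{196} = - \frac{135805}{196}$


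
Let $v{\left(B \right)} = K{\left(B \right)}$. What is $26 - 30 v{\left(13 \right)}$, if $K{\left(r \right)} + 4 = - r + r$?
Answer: $146$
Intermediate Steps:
$K{\left(r \right)} = -4$ ($K{\left(r \right)} = -4 + \left(- r + r\right) = -4 + 0 = -4$)
$v{\left(B \right)} = -4$
$26 - 30 v{\left(13 \right)} = 26 - -120 = 26 + 120 = 146$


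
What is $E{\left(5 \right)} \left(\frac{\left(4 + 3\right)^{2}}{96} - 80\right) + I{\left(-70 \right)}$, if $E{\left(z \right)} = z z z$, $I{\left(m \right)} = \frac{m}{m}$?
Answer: $- \frac{953779}{96} \approx -9935.2$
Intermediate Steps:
$I{\left(m \right)} = 1$
$E{\left(z \right)} = z^{3}$ ($E{\left(z \right)} = z^{2} z = z^{3}$)
$E{\left(5 \right)} \left(\frac{\left(4 + 3\right)^{2}}{96} - 80\right) + I{\left(-70 \right)} = 5^{3} \left(\frac{\left(4 + 3\right)^{2}}{96} - 80\right) + 1 = 125 \left(7^{2} \cdot \frac{1}{96} - 80\right) + 1 = 125 \left(49 \cdot \frac{1}{96} - 80\right) + 1 = 125 \left(\frac{49}{96} - 80\right) + 1 = 125 \left(- \frac{7631}{96}\right) + 1 = - \frac{953875}{96} + 1 = - \frac{953779}{96}$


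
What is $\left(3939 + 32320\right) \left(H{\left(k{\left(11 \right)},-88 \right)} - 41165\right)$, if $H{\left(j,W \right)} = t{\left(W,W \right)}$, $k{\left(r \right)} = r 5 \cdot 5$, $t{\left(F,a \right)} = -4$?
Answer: $-1492746771$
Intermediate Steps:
$k{\left(r \right)} = 25 r$ ($k{\left(r \right)} = 5 r 5 = 25 r$)
$H{\left(j,W \right)} = -4$
$\left(3939 + 32320\right) \left(H{\left(k{\left(11 \right)},-88 \right)} - 41165\right) = \left(3939 + 32320\right) \left(-4 - 41165\right) = 36259 \left(-41169\right) = -1492746771$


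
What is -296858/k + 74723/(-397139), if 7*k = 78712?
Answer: -415569410805/15629802484 ≈ -26.588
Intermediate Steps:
k = 78712/7 (k = (⅐)*78712 = 78712/7 ≈ 11245.)
-296858/k + 74723/(-397139) = -296858/78712/7 + 74723/(-397139) = -296858*7/78712 + 74723*(-1/397139) = -1039003/39356 - 74723/397139 = -415569410805/15629802484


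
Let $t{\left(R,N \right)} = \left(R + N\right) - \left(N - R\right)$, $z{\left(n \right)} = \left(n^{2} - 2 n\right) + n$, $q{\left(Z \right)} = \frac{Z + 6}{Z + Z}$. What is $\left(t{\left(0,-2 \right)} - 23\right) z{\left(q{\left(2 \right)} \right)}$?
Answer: $-46$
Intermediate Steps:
$q{\left(Z \right)} = \frac{6 + Z}{2 Z}$
$z{\left(n \right)} = n^{2} - n$
$t{\left(R,N \right)} = 2 R$ ($t{\left(R,N \right)} = \left(N + R\right) - \left(N - R\right) = 2 R$)
$\left(t{\left(0,-2 \right)} - 23\right) z{\left(q{\left(2 \right)} \right)} = \left(2 \cdot 0 - 23\right) \frac{6 + 2}{2 \cdot 2} \left(-1 + \frac{6 + 2}{2 \cdot 2}\right) = \left(0 - 23\right) \frac{1}{2} \cdot \frac{1}{2} \cdot 8 \left(-1 + \frac{1}{2} \cdot \frac{1}{2} \cdot 8\right) = - 23 \cdot 2 \left(-1 + 2\right) = - 23 \cdot 2 \cdot 1 = \left(-23\right) 2 = -46$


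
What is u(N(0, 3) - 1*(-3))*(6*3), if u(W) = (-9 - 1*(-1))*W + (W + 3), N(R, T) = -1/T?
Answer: -282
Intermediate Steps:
u(W) = 3 - 7*W (u(W) = (-9 + 1)*W + (3 + W) = -8*W + (3 + W) = 3 - 7*W)
u(N(0, 3) - 1*(-3))*(6*3) = (3 - 7*(-1/3 - 1*(-3)))*(6*3) = (3 - 7*(-1*⅓ + 3))*18 = (3 - 7*(-⅓ + 3))*18 = (3 - 7*8/3)*18 = (3 - 56/3)*18 = -47/3*18 = -282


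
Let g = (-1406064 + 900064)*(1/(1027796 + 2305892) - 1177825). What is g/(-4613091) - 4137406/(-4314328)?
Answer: -178576758429579650542399/1382257311242767988 ≈ -1.2919e+5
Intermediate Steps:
g = 248351192588886750/416711 (g = -506000*(1/3333688 - 1177825) = -506000*(-3926501068599/3333688) = 248351192588886750/416711 ≈ 5.9598e+11)
g/(-4613091) - 4137406/(-4314328) = (248351192588886750/416711)/(-4613091) - 4137406/(-4314328) = (248351192588886750/416711)*(-1/4613091) - 4137406*(-1/4314328) = -82783730862962250/640775254567 + 2068703/2157164 = -178576758429579650542399/1382257311242767988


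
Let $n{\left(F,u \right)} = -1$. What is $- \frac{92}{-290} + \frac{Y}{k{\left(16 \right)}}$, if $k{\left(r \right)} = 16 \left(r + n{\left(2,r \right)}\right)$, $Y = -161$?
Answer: $- \frac{2461}{6960} \approx -0.35359$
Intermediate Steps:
$k{\left(r \right)} = -16 + 16 r$ ($k{\left(r \right)} = 16 \left(r - 1\right) = 16 \left(-1 + r\right) = -16 + 16 r$)
$- \frac{92}{-290} + \frac{Y}{k{\left(16 \right)}} = - \frac{92}{-290} - \frac{161}{-16 + 16 \cdot 16} = \left(-92\right) \left(- \frac{1}{290}\right) - \frac{161}{-16 + 256} = \frac{46}{145} - \frac{161}{240} = - \frac{2461}{6960}$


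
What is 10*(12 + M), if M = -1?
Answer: 110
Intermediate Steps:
10*(12 + M) = 10*(12 - 1) = 10*11 = 110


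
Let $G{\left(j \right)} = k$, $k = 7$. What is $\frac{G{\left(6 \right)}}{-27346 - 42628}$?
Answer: $- \frac{7}{69974} \approx -0.00010004$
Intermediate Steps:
$G{\left(j \right)} = 7$
$\frac{G{\left(6 \right)}}{-27346 - 42628} = \frac{7}{-27346 - 42628} = \frac{7}{-69974} = 7 \left(- \frac{1}{69974}\right) = - \frac{7}{69974}$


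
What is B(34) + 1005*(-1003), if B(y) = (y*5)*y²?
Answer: -811495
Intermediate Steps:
B(y) = 5*y³ (B(y) = (5*y)*y² = 5*y³)
B(34) + 1005*(-1003) = 5*34³ + 1005*(-1003) = 5*39304 - 1008015 = 196520 - 1008015 = -811495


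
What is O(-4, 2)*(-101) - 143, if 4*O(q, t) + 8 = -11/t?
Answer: 1583/8 ≈ 197.88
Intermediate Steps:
O(q, t) = -2 - 11/(4*t) (O(q, t) = -2 + (-11/t)/4 = -2 - 11/(4*t))
O(-4, 2)*(-101) - 143 = (-2 - 11/4/2)*(-101) - 143 = (-2 - 11/4*½)*(-101) - 143 = (-2 - 11/8)*(-101) - 143 = -27/8*(-101) - 143 = 2727/8 - 143 = 1583/8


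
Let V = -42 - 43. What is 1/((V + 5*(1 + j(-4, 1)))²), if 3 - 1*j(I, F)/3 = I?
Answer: 1/625 ≈ 0.0016000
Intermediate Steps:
V = -85
j(I, F) = 9 - 3*I
1/((V + 5*(1 + j(-4, 1)))²) = 1/((-85 + 5*(1 + (9 - 3*(-4))))²) = 1/((-85 + 5*(1 + (9 + 12)))²) = 1/((-85 + 5*(1 + 21))²) = 1/((-85 + 5*22)²) = 1/((-85 + 110)²) = 1/(25²) = 1/625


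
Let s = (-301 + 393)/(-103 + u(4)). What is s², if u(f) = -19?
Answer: 2116/3721 ≈ 0.56866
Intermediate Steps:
s = -46/61 (s = (-301 + 393)/(-103 - 19) = 92/(-122) = 92*(-1/122) = -46/61 ≈ -0.75410)
s² = (-46/61)² = 2116/3721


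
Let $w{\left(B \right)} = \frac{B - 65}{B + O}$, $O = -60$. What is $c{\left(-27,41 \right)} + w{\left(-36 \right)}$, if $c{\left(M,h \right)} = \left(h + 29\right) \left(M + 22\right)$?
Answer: $- \frac{33499}{96} \approx -348.95$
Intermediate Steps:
$w{\left(B \right)} = \frac{-65 + B}{-60 + B}$ ($w{\left(B \right)} = \frac{B - 65}{B - 60} = \frac{-65 + B}{-60 + B}$)
$c{\left(M,h \right)} = \left(22 + M\right) \left(29 + h\right)$ ($c{\left(M,h \right)} = \left(29 + h\right) \left(22 + M\right) = \left(22 + M\right) \left(29 + h\right)$)
$c{\left(-27,41 \right)} + w{\left(-36 \right)} = \left(638 + 22 \cdot 41 + 29 \left(-27\right) - 1107\right) + \frac{-65 - 36}{-60 - 36} = \left(638 + 902 - 783 - 1107\right) + \frac{1}{-96} \left(-101\right) = -350 - - \frac{101}{96} = -350 + \frac{101}{96} = - \frac{33499}{96}$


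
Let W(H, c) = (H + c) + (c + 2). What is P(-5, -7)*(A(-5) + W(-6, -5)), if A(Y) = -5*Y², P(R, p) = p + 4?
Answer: 417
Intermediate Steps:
P(R, p) = 4 + p
W(H, c) = 2 + H + 2*c (W(H, c) = (H + c) + (2 + c) = 2 + H + 2*c)
P(-5, -7)*(A(-5) + W(-6, -5)) = (4 - 7)*(-5*(-5)² + (2 - 6 + 2*(-5))) = -3*(-5*25 + (2 - 6 - 10)) = -3*(-125 - 14) = -3*(-139) = 417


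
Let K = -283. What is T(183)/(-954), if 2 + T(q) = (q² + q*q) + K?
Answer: -22231/318 ≈ -69.909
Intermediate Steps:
T(q) = -285 + 2*q² (T(q) = -2 + ((q² + q*q) - 283) = -2 + ((q² + q²) - 283) = -2 + (2*q² - 283) = -2 + (-283 + 2*q²) = -285 + 2*q²)
T(183)/(-954) = (-285 + 2*183²)/(-954) = (-285 + 2*33489)*(-1/954) = (-285 + 66978)*(-1/954) = 66693*(-1/954) = -22231/318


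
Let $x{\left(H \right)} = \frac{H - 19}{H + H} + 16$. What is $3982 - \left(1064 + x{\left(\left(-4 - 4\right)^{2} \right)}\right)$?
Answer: $\frac{371411}{128} \approx 2901.6$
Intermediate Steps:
$x{\left(H \right)} = 16 + \frac{-19 + H}{2 H}$ ($x{\left(H \right)} = \frac{-19 + H}{2 H} + 16 = 16 + \frac{-19 + H}{2 H}$)
$3982 - \left(1064 + x{\left(\left(-4 - 4\right)^{2} \right)}\right) = 3982 - \left(1064 + \frac{-19 + 33 \left(-4 - 4\right)^{2}}{2 \left(-4 - 4\right)^{2}}\right) = 3982 - \left(1064 + \frac{-19 + 33 \left(-8\right)^{2}}{2 \left(-8\right)^{2}}\right) = 3982 - \left(1064 + \frac{-19 + 33 \cdot 64}{2 \cdot 64}\right) = 3982 - \left(1064 + \frac{1}{2} \cdot \frac{1}{64} \left(-19 + 2112\right)\right) = 3982 - \left(1064 + \frac{1}{2} \cdot \frac{1}{64} \cdot 2093\right) = 3982 - \frac{138285}{128} = \frac{371411}{128}$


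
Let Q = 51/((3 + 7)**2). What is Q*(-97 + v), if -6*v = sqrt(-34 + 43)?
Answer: -1989/40 ≈ -49.725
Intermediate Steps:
v = -1/2 (v = -sqrt(-34 + 43)/6 = -sqrt(9)/6 = -1/6*3 = -1/2 ≈ -0.50000)
Q = 51/100 (Q = 51/(10**2) = 51/100 ≈ 0.51000)
Q*(-97 + v) = 51*(-97 - 1/2)/100 = (51/100)*(-195/2) = -1989/40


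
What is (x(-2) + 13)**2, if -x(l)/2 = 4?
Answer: 25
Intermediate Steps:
x(l) = -8 (x(l) = -2*4 = -8)
(x(-2) + 13)**2 = (-8 + 13)**2 = 5**2 = 25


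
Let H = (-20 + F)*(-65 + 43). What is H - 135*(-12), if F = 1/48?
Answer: 49429/24 ≈ 2059.5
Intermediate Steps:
F = 1/48 ≈ 0.020833
H = 10549/24 (H = (-20 + 1/48)*(-65 + 43) = -959/48*(-22) = 10549/24 ≈ 439.54)
H - 135*(-12) = 10549/24 - 135*(-12) = 10549/24 + 1620 = 49429/24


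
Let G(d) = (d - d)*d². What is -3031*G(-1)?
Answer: 0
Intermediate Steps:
G(d) = 0 (G(d) = 0*d² = 0)
-3031*G(-1) = -3031*0 = 0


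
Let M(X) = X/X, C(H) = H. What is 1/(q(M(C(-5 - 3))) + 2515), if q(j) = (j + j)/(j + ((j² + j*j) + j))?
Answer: 2/5031 ≈ 0.00039754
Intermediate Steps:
M(X) = 1
q(j) = 2*j/(2*j + 2*j²) (q(j) = (2*j)/(j + ((j² + j²) + j)) = (2*j)/(j + (2*j² + j)) = (2*j)/(j + (j + 2*j²)) = (2*j)/(2*j + 2*j²) = 2*j/(2*j + 2*j²))
1/(q(M(C(-5 - 3))) + 2515) = 1/(1/(1 + 1) + 2515) = 1/(1/2 + 2515) = 1/(½ + 2515) = 1/(5031/2) = 2/5031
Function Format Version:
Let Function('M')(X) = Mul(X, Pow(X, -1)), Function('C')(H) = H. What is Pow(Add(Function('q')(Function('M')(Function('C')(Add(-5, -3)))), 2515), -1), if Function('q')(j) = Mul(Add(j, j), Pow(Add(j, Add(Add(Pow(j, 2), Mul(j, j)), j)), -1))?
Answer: Rational(2, 5031) ≈ 0.00039754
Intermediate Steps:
Function('M')(X) = 1
Function('q')(j) = Mul(2, j, Pow(Add(Mul(2, j), Mul(2, Pow(j, 2))), -1)) (Function('q')(j) = Mul(Mul(2, j), Pow(Add(j, Add(Add(Pow(j, 2), Pow(j, 2)), j)), -1)) = Mul(Mul(2, j), Pow(Add(j, Add(Mul(2, Pow(j, 2)), j)), -1)) = Mul(Mul(2, j), Pow(Add(j, Add(j, Mul(2, Pow(j, 2)))), -1)) = Mul(Mul(2, j), Pow(Add(Mul(2, j), Mul(2, Pow(j, 2))), -1)) = Mul(2, j, Pow(Add(Mul(2, j), Mul(2, Pow(j, 2))), -1)))
Pow(Add(Function('q')(Function('M')(Function('C')(Add(-5, -3)))), 2515), -1) = Pow(Add(Pow(Add(1, 1), -1), 2515), -1) = Pow(Add(Pow(2, -1), 2515), -1) = Pow(Add(Rational(1, 2), 2515), -1) = Pow(Rational(5031, 2), -1) = Rational(2, 5031)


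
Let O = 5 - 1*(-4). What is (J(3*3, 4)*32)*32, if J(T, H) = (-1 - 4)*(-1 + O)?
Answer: -40960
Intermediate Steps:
O = 9 (O = 5 + 4 = 9)
J(T, H) = -40 (J(T, H) = (-1 - 4)*(-1 + 9) = -5*8 = -40)
(J(3*3, 4)*32)*32 = -40*32*32 = -1280*32 = -40960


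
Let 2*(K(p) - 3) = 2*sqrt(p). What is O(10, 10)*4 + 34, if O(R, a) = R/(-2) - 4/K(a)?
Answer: 62 - 16*sqrt(10) ≈ 11.404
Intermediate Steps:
K(p) = 3 + sqrt(p) (K(p) = 3 + (2*sqrt(p))/2 = 3 + sqrt(p))
O(R, a) = -4/(3 + sqrt(a)) - R/2 (O(R, a) = R/(-2) - 4/(3 + sqrt(a)) = R*(-1/2) - 4/(3 + sqrt(a)) = -R/2 - 4/(3 + sqrt(a)) = -4/(3 + sqrt(a)) - R/2)
O(10, 10)*4 + 34 = ((-8 - 1*10*(3 + sqrt(10)))/(2*(3 + sqrt(10))))*4 + 34 = ((-8 + (-30 - 10*sqrt(10)))/(2*(3 + sqrt(10))))*4 + 34 = ((-38 - 10*sqrt(10))/(2*(3 + sqrt(10))))*4 + 34 = 2*(-38 - 10*sqrt(10))/(3 + sqrt(10)) + 34 = 34 + 2*(-38 - 10*sqrt(10))/(3 + sqrt(10))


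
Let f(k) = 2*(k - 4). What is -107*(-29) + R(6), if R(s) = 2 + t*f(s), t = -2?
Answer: 3097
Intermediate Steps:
f(k) = -8 + 2*k (f(k) = 2*(-4 + k) = -8 + 2*k)
R(s) = 18 - 4*s (R(s) = 2 - 2*(-8 + 2*s) = 2 + (16 - 4*s) = 18 - 4*s)
-107*(-29) + R(6) = -107*(-29) + (18 - 4*6) = 3103 + (18 - 24) = 3103 - 6 = 3097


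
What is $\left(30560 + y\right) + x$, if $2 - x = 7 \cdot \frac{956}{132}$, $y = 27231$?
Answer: $\frac{1905496}{33} \approx 57742.0$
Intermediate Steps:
$x = - \frac{1607}{33}$ ($x = 2 - 7 \cdot \frac{956}{132} = 2 - 7 \cdot 956 \cdot \frac{1}{132} = 2 - 7 \cdot \frac{239}{33} = 2 - \frac{1673}{33} = - \frac{1607}{33} \approx -48.697$)
$\left(30560 + y\right) + x = \left(30560 + 27231\right) - \frac{1607}{33} = 57791 - \frac{1607}{33} = \frac{1905496}{33}$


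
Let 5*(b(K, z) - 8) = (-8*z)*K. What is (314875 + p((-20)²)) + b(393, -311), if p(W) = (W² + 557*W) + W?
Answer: 4468199/5 ≈ 8.9364e+5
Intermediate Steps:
b(K, z) = 8 - 8*K*z/5 (b(K, z) = 8 + ((-8*z)*K)/5 = 8 + (-8*K*z)/5 = 8 - 8*K*z/5)
p(W) = W² + 558*W
(314875 + p((-20)²)) + b(393, -311) = (314875 + (-20)²*(558 + (-20)²)) + (8 - 8/5*393*(-311)) = (314875 + 400*(558 + 400)) + (8 + 977784/5) = (314875 + 400*958) + 977824/5 = (314875 + 383200) + 977824/5 = 698075 + 977824/5 = 4468199/5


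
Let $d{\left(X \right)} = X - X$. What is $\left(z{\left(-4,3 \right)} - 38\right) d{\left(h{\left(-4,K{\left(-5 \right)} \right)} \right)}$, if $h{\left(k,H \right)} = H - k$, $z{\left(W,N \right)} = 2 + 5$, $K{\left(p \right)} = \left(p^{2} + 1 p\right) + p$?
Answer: $0$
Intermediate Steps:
$K{\left(p \right)} = p^{2} + 2 p$ ($K{\left(p \right)} = \left(p^{2} + p\right) + p = \left(p + p^{2}\right) + p = p^{2} + 2 p$)
$z{\left(W,N \right)} = 7$
$d{\left(X \right)} = 0$
$\left(z{\left(-4,3 \right)} - 38\right) d{\left(h{\left(-4,K{\left(-5 \right)} \right)} \right)} = \left(7 - 38\right) 0 = \left(-31\right) 0 = 0$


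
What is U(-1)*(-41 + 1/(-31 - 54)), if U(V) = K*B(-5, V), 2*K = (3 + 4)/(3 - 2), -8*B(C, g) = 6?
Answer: 36603/340 ≈ 107.66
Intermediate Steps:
B(C, g) = -3/4 (B(C, g) = -1/8*6 = -3/4)
K = 7/2 (K = ((3 + 4)/(3 - 2))/2 = (7/1)/2 = (7*1)/2 = (1/2)*7 = 7/2 ≈ 3.5000)
U(V) = -21/8 (U(V) = (7/2)*(-3/4) = -21/8)
U(-1)*(-41 + 1/(-31 - 54)) = -21*(-41 + 1/(-31 - 54))/8 = -21*(-41 + 1/(-85))/8 = -21*(-41 - 1/85)/8 = -21/8*(-3486/85) = 36603/340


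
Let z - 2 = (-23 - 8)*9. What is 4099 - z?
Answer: 4376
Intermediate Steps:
z = -277 (z = 2 + (-23 - 8)*9 = 2 - 31*9 = 2 - 279 = -277)
4099 - z = 4099 - 1*(-277) = 4099 + 277 = 4376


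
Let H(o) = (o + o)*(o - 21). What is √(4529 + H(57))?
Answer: √8633 ≈ 92.914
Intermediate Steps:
H(o) = 2*o*(-21 + o) (H(o) = (2*o)*(-21 + o) = 2*o*(-21 + o))
√(4529 + H(57)) = √(4529 + 2*57*(-21 + 57)) = √(4529 + 2*57*36) = √(4529 + 4104) = √8633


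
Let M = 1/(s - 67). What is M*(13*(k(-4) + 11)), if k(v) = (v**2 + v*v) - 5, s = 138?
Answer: 494/71 ≈ 6.9577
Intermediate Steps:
k(v) = -5 + 2*v**2 (k(v) = (v**2 + v**2) - 5 = 2*v**2 - 5 = -5 + 2*v**2)
M = 1/71 (M = 1/(138 - 67) = 1/71 ≈ 0.014085)
M*(13*(k(-4) + 11)) = (13*((-5 + 2*(-4)**2) + 11))/71 = (13*((-5 + 2*16) + 11))/71 = (13*((-5 + 32) + 11))/71 = (13*(27 + 11))/71 = (13*38)/71 = (1/71)*494 = 494/71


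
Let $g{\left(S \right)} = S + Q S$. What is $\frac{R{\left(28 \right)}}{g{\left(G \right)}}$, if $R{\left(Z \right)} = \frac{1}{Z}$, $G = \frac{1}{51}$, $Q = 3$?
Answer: $\frac{51}{112} \approx 0.45536$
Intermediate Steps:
$G = \frac{1}{51} \approx 0.019608$
$g{\left(S \right)} = 4 S$ ($g{\left(S \right)} = S + 3 S = 4 S$)
$\frac{R{\left(28 \right)}}{g{\left(G \right)}} = \frac{1}{28 \cdot 4 \cdot \frac{1}{51}} = \frac{1}{28 \cdot \frac{4}{51}} = \frac{1}{28} \cdot \frac{51}{4} = \frac{51}{112}$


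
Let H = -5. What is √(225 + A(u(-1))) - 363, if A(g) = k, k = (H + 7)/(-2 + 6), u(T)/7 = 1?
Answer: -363 + √902/2 ≈ -347.98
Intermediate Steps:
u(T) = 7 (u(T) = 7*1 = 7)
k = ½ (k = (-5 + 7)/(-2 + 6) = 2/4 = 2*(¼) = ½ ≈ 0.50000)
A(g) = ½
√(225 + A(u(-1))) - 363 = √(225 + ½) - 363 = √(451/2) - 363 = √902/2 - 363 = -363 + √902/2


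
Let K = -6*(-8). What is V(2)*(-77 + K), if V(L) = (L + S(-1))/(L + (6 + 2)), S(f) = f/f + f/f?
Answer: -58/5 ≈ -11.600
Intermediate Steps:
K = 48
S(f) = 2 (S(f) = 1 + 1 = 2)
V(L) = (2 + L)/(8 + L) (V(L) = (L + 2)/(L + (6 + 2)) = (2 + L)/(L + 8) = (2 + L)/(8 + L))
V(2)*(-77 + K) = ((2 + 2)/(8 + 2))*(-77 + 48) = (4/10)*(-29) = ((⅒)*4)*(-29) = (⅖)*(-29) = -58/5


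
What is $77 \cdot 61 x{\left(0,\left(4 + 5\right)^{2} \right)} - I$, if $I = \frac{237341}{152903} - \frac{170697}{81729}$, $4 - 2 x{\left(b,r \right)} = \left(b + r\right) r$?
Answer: $- \frac{128291140379890373}{8331072858} \approx -1.5399 \cdot 10^{7}$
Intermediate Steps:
$x{\left(b,r \right)} = 2 - \frac{r \left(b + r\right)}{2}$ ($x{\left(b,r \right)} = 2 - \frac{\left(b + r\right) r}{2} = 2 - \frac{r \left(b + r\right)}{2}$)
$I = - \frac{2234146934}{4165536429}$ ($I = 237341 \cdot \frac{1}{152903} - \frac{56899}{27243} = \frac{237341}{152903} - \frac{56899}{27243} = - \frac{2234146934}{4165536429} \approx -0.53634$)
$77 \cdot 61 x{\left(0,\left(4 + 5\right)^{2} \right)} - I = 77 \cdot 61 \left(2 - \frac{\left(\left(4 + 5\right)^{2}\right)^{2}}{2} - 0 \left(4 + 5\right)^{2}\right) - - \frac{2234146934}{4165536429} = 4697 \left(2 - \frac{\left(9^{2}\right)^{2}}{2} - 0 \cdot 9^{2}\right) + \frac{2234146934}{4165536429} = 4697 \left(2 - \frac{81^{2}}{2} - 0 \cdot 81\right) + \frac{2234146934}{4165536429} = 4697 \left(2 - \frac{6561}{2} + 0\right) + \frac{2234146934}{4165536429} = 4697 \left(- \frac{6557}{2}\right) + \frac{2234146934}{4165536429} = - \frac{30798229}{2} + \frac{2234146934}{4165536429} = - \frac{128291140379890373}{8331072858}$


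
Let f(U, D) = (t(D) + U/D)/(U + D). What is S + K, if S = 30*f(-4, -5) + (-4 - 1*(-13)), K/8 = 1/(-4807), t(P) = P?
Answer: 110553/4807 ≈ 22.998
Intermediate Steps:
f(U, D) = (D + U/D)/(D + U) (f(U, D) = (D + U/D)/(U + D) = (D + U/D)/(D + U))
K = -8/4807 (K = 8/(-4807) = 8*(-1/4807) = -8/4807 ≈ -0.0016642)
S = 23 (S = 30*((-4 + (-5)²)/((-5)*(-5 - 4))) + (-4 - 1*(-13)) = 30*(-⅕*(-4 + 25)/(-9)) + (-4 + 13) = 30*(-⅕*(-⅑)*21) + 9 = 30*(7/15) + 9 = 14 + 9 = 23)
S + K = 23 - 8/4807 = 110553/4807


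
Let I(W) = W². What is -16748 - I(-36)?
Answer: -18044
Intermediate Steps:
-16748 - I(-36) = -16748 - 1*(-36)² = -16748 - 1*1296 = -16748 - 1296 = -18044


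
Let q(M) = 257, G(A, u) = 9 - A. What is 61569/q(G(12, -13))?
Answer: 61569/257 ≈ 239.57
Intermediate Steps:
61569/q(G(12, -13)) = 61569/257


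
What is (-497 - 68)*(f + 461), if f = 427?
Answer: -501720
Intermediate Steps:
(-497 - 68)*(f + 461) = (-497 - 68)*(427 + 461) = -565*888 = -501720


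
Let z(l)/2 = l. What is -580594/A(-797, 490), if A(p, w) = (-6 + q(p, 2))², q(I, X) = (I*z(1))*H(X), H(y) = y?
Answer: -290297/5100818 ≈ -0.056912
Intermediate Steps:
z(l) = 2*l
q(I, X) = 2*I*X (q(I, X) = (I*(2*1))*X = (I*2)*X = (2*I)*X = 2*I*X)
A(p, w) = (-6 + 4*p)² (A(p, w) = (-6 + 2*p*2)² = (-6 + 4*p)²)
-580594/A(-797, 490) = -580594*1/(4*(-3 + 2*(-797))²) = -580594*1/(4*(-3 - 1594)²) = -580594/(4*(-1597)²) = -580594/(4*2550409) = -580594/10201636 = -580594*1/10201636 = -290297/5100818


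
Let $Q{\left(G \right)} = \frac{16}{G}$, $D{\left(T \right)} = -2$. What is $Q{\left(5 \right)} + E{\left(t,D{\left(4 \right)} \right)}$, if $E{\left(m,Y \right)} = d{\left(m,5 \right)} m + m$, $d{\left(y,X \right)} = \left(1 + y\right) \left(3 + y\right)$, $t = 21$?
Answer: $\frac{55561}{5} \approx 11112.0$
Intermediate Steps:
$E{\left(m,Y \right)} = m + m \left(3 + m^{2} + 4 m\right)$ ($E{\left(m,Y \right)} = \left(3 + m^{2} + 4 m\right) m + m = m \left(3 + m^{2} + 4 m\right) + m = m + m \left(3 + m^{2} + 4 m\right)$)
$Q{\left(5 \right)} + E{\left(t,D{\left(4 \right)} \right)} = \frac{16}{5} + 21 \left(4 + 21^{2} + 4 \cdot 21\right) = 16 \cdot \frac{1}{5} + 21 \left(4 + 441 + 84\right) = \frac{16}{5} + 21 \cdot 529 = \frac{16}{5} + 11109 = \frac{55561}{5}$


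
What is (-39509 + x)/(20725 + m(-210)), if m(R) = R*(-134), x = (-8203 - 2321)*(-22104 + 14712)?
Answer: 77753899/48865 ≈ 1591.2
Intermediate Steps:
x = 77793408 (x = -10524*(-7392) = 77793408)
m(R) = -134*R
(-39509 + x)/(20725 + m(-210)) = (-39509 + 77793408)/(20725 - 134*(-210)) = 77753899/(20725 + 28140) = 77753899/48865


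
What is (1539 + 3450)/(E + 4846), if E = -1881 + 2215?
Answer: 4989/5180 ≈ 0.96313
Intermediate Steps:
E = 334
(1539 + 3450)/(E + 4846) = (1539 + 3450)/(334 + 4846) = 4989/5180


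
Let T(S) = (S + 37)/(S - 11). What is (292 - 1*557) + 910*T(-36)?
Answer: -13365/47 ≈ -284.36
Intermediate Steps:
T(S) = (37 + S)/(-11 + S)
(292 - 1*557) + 910*T(-36) = (292 - 1*557) + 910*((37 - 36)/(-11 - 36)) = (292 - 557) + 910*(1/(-47)) = -265 + 910*(-1/47*1) = -265 + 910*(-1/47) = -265 - 910/47 = -13365/47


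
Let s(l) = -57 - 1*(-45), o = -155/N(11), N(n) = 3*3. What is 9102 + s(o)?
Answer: 9090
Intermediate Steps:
N(n) = 9
o = -155/9 ≈ -17.222
s(l) = -12 (s(l) = -57 + 45 = -12)
9102 + s(o) = 9102 - 12 = 9090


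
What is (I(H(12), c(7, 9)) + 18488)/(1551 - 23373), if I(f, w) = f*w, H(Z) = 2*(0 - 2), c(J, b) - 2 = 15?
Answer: -3070/3637 ≈ -0.84410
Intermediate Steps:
c(J, b) = 17 (c(J, b) = 2 + 15 = 17)
H(Z) = -4 (H(Z) = 2*(-2) = -4)
(I(H(12), c(7, 9)) + 18488)/(1551 - 23373) = (-4*17 + 18488)/(1551 - 23373) = (-68 + 18488)/(-21822) = 18420*(-1/21822) = -3070/3637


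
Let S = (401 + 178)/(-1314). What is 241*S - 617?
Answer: -316759/438 ≈ -723.19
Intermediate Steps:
S = -193/438 (S = 579*(-1/1314) = -193/438 ≈ -0.44064)
241*S - 617 = 241*(-193/438) - 617 = -46513/438 - 617 = -316759/438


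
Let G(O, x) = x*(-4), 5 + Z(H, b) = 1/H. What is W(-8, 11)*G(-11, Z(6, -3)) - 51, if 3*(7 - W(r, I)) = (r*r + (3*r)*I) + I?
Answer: 3907/3 ≈ 1302.3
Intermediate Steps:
Z(H, b) = -5 + 1/H
G(O, x) = -4*x
W(r, I) = 7 - I/3 - r²/3 - I*r (W(r, I) = 7 - ((r*r + (3*r)*I) + I)/3 = 7 - ((r² + 3*I*r) + I)/3 = 7 - (I + r² + 3*I*r)/3 = 7 + (-I/3 - r²/3 - I*r) = 7 - I/3 - r²/3 - I*r)
W(-8, 11)*G(-11, Z(6, -3)) - 51 = (7 - ⅓*11 - ⅓*(-8)² - 1*11*(-8))*(-4*(-5 + 1/6)) - 51 = (7 - 11/3 - ⅓*64 + 88)*(-4*(-5 + ⅙)) - 51 = (7 - 11/3 - 64/3 + 88)*(-4*(-29/6)) - 51 = 70*(58/3) - 51 = 4060/3 - 51 = 3907/3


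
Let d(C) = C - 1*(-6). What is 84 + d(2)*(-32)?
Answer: -172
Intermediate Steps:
d(C) = 6 + C (d(C) = C + 6 = 6 + C)
84 + d(2)*(-32) = 84 + (6 + 2)*(-32) = 84 + 8*(-32) = 84 - 256 = -172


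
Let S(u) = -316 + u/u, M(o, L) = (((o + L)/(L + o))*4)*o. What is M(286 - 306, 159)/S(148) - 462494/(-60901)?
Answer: 30111538/3836763 ≈ 7.8482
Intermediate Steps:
M(o, L) = 4*o (M(o, L) = (((L + o)/(L + o))*4)*o = (1*4)*o = 4*o)
S(u) = -315 (S(u) = -316 + 1 = -315)
M(286 - 306, 159)/S(148) - 462494/(-60901) = (4*(286 - 306))/(-315) - 462494/(-60901) = (4*(-20))*(-1/315) - 462494*(-1/60901) = -80*(-1/315) + 462494/60901 = 16/63 + 462494/60901 = 30111538/3836763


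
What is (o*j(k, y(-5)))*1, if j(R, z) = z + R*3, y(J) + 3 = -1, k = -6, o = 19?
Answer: -418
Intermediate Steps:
y(J) = -4 (y(J) = -3 - 1 = -4)
j(R, z) = z + 3*R
(o*j(k, y(-5)))*1 = (19*(-4 + 3*(-6)))*1 = (19*(-4 - 18))*1 = (19*(-22))*1 = -418*1 = -418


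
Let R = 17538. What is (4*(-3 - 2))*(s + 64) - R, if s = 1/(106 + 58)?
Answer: -771543/41 ≈ -18818.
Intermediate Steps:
s = 1/164 ≈ 0.0060976
(4*(-3 - 2))*(s + 64) - R = (4*(-3 - 2))*(1/164 + 64) - 1*17538 = (4*(-5))*(10497/164) - 17538 = -20*10497/164 - 17538 = -52485/41 - 17538 = -771543/41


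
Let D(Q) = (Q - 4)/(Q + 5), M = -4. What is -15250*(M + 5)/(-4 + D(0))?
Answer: 38125/12 ≈ 3177.1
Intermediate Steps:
D(Q) = (-4 + Q)/(5 + Q)
-15250*(M + 5)/(-4 + D(0)) = -15250*(-4 + 5)/(-4 + (-4 + 0)/(5 + 0)) = -15250/(-4 - 4/5) = -15250/(-24/5) = -15250*(-5)/24 = -15250*(-5/24) = 38125/12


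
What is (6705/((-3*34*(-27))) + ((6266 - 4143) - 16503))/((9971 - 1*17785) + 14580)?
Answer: -4399535/2070396 ≈ -2.1250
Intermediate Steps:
(6705/((-3*34*(-27))) + ((6266 - 4143) - 16503))/((9971 - 1*17785) + 14580) = (6705/((-102*(-27))) + (2123 - 16503))/((9971 - 17785) + 14580) = (6705/2754 - 14380)/(-7814 + 14580) = (6705*(1/2754) - 14380)/6766 = (745/306 - 14380)*(1/6766) = -4399535/306*1/6766 = -4399535/2070396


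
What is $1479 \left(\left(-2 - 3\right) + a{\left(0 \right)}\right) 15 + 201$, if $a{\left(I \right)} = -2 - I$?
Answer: $-155094$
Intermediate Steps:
$1479 \left(\left(-2 - 3\right) + a{\left(0 \right)}\right) 15 + 201 = 1479 \left(\left(-2 - 3\right) - 2\right) 15 + 201 = 1479 \left(\left(-2 - 3\right) + \left(-2 + 0\right)\right) 15 + 201 = 1479 \left(-5 - 2\right) 15 + 201 = 1479 \left(\left(-7\right) 15\right) + 201 = 1479 \left(-105\right) + 201 = -155295 + 201 = -155094$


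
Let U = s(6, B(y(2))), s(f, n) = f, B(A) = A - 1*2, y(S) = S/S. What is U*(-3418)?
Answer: -20508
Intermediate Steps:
y(S) = 1
B(A) = -2 + A (B(A) = A - 2 = -2 + A)
U = 6
U*(-3418) = 6*(-3418) = -20508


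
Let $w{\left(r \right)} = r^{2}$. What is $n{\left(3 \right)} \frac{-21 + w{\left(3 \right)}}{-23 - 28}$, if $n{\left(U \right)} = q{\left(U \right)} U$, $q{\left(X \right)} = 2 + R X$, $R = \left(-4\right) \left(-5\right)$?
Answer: $\frac{744}{17} \approx 43.765$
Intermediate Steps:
$R = 20$
$q{\left(X \right)} = 2 + 20 X$
$n{\left(U \right)} = U \left(2 + 20 U\right)$ ($n{\left(U \right)} = \left(2 + 20 U\right) U = U \left(2 + 20 U\right)$)
$n{\left(3 \right)} \frac{-21 + w{\left(3 \right)}}{-23 - 28} = 2 \cdot 3 \left(1 + 10 \cdot 3\right) \frac{-21 + 3^{2}}{-23 - 28} = 2 \cdot 3 \left(1 + 30\right) \frac{-21 + 9}{-51} = 2 \cdot 3 \cdot 31 \left(\left(-12\right) \left(- \frac{1}{51}\right)\right) = 186 \cdot \frac{4}{17} = \frac{744}{17}$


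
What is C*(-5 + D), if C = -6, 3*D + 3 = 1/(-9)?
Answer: 326/9 ≈ 36.222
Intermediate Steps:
D = -28/27 (D = -1 + (1/3)/(-9) = -1 + (1/3)*(-1/9) = -1 - 1/27 = -28/27 ≈ -1.0370)
C*(-5 + D) = -6*(-5 - 28/27) = -6*(-163/27) = 326/9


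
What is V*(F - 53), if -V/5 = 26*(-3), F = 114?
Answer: 23790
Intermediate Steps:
V = 390 (V = -130*(-3) = -5*(-78) = 390)
V*(F - 53) = 390*(114 - 53) = 390*61 = 23790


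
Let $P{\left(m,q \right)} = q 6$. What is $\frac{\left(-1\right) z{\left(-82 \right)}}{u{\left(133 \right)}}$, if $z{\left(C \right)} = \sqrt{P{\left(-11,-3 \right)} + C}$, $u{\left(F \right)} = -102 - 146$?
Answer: $\frac{5 i}{124} \approx 0.040323 i$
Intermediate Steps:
$P{\left(m,q \right)} = 6 q$
$u{\left(F \right)} = -248$
$z{\left(C \right)} = \sqrt{-18 + C}$ ($z{\left(C \right)} = \sqrt{6 \left(-3\right) + C} = \sqrt{-18 + C}$)
$\frac{\left(-1\right) z{\left(-82 \right)}}{u{\left(133 \right)}} = \frac{\left(-1\right) \sqrt{-18 - 82}}{-248} = - \sqrt{-100} \left(- \frac{1}{248}\right) = - 10 i \left(- \frac{1}{248}\right) = \frac{5 i}{124}$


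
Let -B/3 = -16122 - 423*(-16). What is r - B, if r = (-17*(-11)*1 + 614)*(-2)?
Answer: -29664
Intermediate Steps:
r = -1602 (r = (187*1 + 614)*(-2) = (187 + 614)*(-2) = 801*(-2) = -1602)
B = 28062 (B = -3*(-16122 - 423*(-16)) = -3*(-16122 + 6768) = -3*(-9354) = 28062)
r - B = -1602 - 1*28062 = -1602 - 28062 = -29664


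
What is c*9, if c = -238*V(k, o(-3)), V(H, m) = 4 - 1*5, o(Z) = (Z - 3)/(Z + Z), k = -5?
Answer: 2142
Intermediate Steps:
o(Z) = (-3 + Z)/(2*Z) (o(Z) = (-3 + Z)/((2*Z)) = (-3 + Z)*(1/(2*Z)) = (-3 + Z)/(2*Z))
V(H, m) = -1 (V(H, m) = 4 - 5 = -1)
c = 238 (c = -238*(-1) = 238)
c*9 = 238*9 = 2142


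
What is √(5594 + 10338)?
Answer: 2*√3983 ≈ 126.22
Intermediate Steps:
√(5594 + 10338) = √15932 = 2*√3983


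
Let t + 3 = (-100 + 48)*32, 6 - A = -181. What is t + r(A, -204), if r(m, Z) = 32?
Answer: -1635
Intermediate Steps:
A = 187 (A = 6 - 1*(-181) = 6 + 181 = 187)
t = -1667 (t = -3 + (-100 + 48)*32 = -3 - 52*32 = -3 - 1664 = -1667)
t + r(A, -204) = -1667 + 32 = -1635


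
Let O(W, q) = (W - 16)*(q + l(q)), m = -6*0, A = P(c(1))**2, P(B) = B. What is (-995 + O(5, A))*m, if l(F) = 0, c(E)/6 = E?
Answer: 0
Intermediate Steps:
c(E) = 6*E
A = 36 (A = (6*1)**2 = 6**2 = 36)
m = 0
O(W, q) = q*(-16 + W) (O(W, q) = (W - 16)*(q + 0) = (-16 + W)*q = q*(-16 + W))
(-995 + O(5, A))*m = (-995 + 36*(-16 + 5))*0 = (-995 + 36*(-11))*0 = (-995 - 396)*0 = -1391*0 = 0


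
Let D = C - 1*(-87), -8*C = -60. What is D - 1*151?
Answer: -113/2 ≈ -56.500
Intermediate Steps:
C = 15/2 (C = -1/8*(-60) = 15/2 ≈ 7.5000)
D = 189/2 (D = 15/2 - 1*(-87) = 15/2 + 87 = 189/2 ≈ 94.500)
D - 1*151 = 189/2 - 1*151 = 189/2 - 151 = -113/2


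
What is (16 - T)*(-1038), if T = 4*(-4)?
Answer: -33216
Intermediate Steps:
T = -16
(16 - T)*(-1038) = (16 - 1*(-16))*(-1038) = (16 + 16)*(-1038) = 32*(-1038) = -33216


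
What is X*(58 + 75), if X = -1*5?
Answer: -665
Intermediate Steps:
X = -5
X*(58 + 75) = -5*(58 + 75) = -5*133 = -665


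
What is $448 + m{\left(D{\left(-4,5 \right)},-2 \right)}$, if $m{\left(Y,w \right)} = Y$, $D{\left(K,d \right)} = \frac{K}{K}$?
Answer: $449$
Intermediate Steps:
$D{\left(K,d \right)} = 1$
$448 + m{\left(D{\left(-4,5 \right)},-2 \right)} = 448 + 1 = 449$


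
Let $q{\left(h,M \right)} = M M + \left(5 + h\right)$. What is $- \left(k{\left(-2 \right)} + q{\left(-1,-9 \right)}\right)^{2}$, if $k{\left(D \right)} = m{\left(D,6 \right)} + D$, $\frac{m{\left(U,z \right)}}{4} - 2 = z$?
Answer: $-13225$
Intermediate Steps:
$q{\left(h,M \right)} = 5 + h + M^{2}$ ($q{\left(h,M \right)} = M^{2} + \left(5 + h\right) = 5 + h + M^{2}$)
$m{\left(U,z \right)} = 8 + 4 z$
$k{\left(D \right)} = 32 + D$ ($k{\left(D \right)} = \left(8 + 4 \cdot 6\right) + D = \left(8 + 24\right) + D = 32 + D$)
$- \left(k{\left(-2 \right)} + q{\left(-1,-9 \right)}\right)^{2} = - \left(\left(32 - 2\right) + \left(5 - 1 + \left(-9\right)^{2}\right)\right)^{2} = - \left(30 + \left(5 - 1 + 81\right)\right)^{2} = - \left(30 + 85\right)^{2} = - 115^{2} = \left(-1\right) 13225 = -13225$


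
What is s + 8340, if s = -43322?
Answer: -34982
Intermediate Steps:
s + 8340 = -43322 + 8340 = -34982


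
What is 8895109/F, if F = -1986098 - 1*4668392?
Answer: -8895109/6654490 ≈ -1.3367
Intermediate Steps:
F = -6654490 (F = -1986098 - 4668392 = -6654490)
8895109/F = 8895109/(-6654490) = 8895109*(-1/6654490) = -8895109/6654490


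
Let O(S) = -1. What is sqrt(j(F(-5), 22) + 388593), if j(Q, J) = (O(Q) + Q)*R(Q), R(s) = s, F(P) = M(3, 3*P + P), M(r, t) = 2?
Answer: sqrt(388595) ≈ 623.37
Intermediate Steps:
F(P) = 2
j(Q, J) = Q*(-1 + Q) (j(Q, J) = (-1 + Q)*Q = Q*(-1 + Q))
sqrt(j(F(-5), 22) + 388593) = sqrt(2*(-1 + 2) + 388593) = sqrt(2*1 + 388593) = sqrt(2 + 388593) = sqrt(388595)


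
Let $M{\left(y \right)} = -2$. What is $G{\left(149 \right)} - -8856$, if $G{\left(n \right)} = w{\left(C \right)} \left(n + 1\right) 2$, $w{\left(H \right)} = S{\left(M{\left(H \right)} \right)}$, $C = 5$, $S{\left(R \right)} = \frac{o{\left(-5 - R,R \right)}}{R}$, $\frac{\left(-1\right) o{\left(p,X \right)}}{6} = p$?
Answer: $6156$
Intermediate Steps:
$o{\left(p,X \right)} = - 6 p$
$S{\left(R \right)} = \frac{30 + 6 R}{R}$ ($S{\left(R \right)} = \frac{\left(-6\right) \left(-5 - R\right)}{R} = \frac{30 + 6 R}{R}$)
$w{\left(H \right)} = -9$ ($w{\left(H \right)} = 6 + \frac{30}{-2} = 6 + 30 \left(- \frac{1}{2}\right) = 6 - 15 = -9$)
$G{\left(n \right)} = -18 - 18 n$ ($G{\left(n \right)} = - 9 \left(n + 1\right) 2 = - 9 \left(1 + n\right) 2 = - 9 \left(2 + 2 n\right) = -18 - 18 n$)
$G{\left(149 \right)} - -8856 = \left(-18 - 2682\right) - -8856 = \left(-18 - 2682\right) + 8856 = -2700 + 8856 = 6156$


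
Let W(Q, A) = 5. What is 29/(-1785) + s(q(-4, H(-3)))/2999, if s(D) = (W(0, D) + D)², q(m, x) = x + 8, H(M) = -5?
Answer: 27269/5353215 ≈ 0.0050939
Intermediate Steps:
q(m, x) = 8 + x
s(D) = (5 + D)²
29/(-1785) + s(q(-4, H(-3)))/2999 = 29/(-1785) + (5 + (8 - 5))²/2999 = 29*(-1/1785) + (5 + 3)²*(1/2999) = -29/1785 + 8²*(1/2999) = -29/1785 + 64*(1/2999) = -29/1785 + 64/2999 = 27269/5353215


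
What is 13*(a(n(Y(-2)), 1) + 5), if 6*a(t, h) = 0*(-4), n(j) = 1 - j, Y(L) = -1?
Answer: 65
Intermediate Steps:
a(t, h) = 0 (a(t, h) = (0*(-4))/6 = (⅙)*0 = 0)
13*(a(n(Y(-2)), 1) + 5) = 13*(0 + 5) = 13*5 = 65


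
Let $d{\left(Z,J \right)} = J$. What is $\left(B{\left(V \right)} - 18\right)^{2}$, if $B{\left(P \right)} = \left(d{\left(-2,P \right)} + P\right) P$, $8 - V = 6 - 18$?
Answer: $611524$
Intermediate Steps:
$V = 20$ ($V = 8 - \left(6 - 18\right) = 8 - -12 = 8 + 12 = 20$)
$B{\left(P \right)} = 2 P^{2}$ ($B{\left(P \right)} = \left(P + P\right) P = 2 P P = 2 P^{2}$)
$\left(B{\left(V \right)} - 18\right)^{2} = \left(2 \cdot 20^{2} - 18\right)^{2} = \left(2 \cdot 400 - 18\right)^{2} = \left(800 - 18\right)^{2} = 782^{2} = 611524$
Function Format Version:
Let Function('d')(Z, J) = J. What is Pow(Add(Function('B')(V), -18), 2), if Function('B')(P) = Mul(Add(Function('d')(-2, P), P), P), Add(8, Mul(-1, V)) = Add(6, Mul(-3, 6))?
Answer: 611524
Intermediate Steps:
V = 20 (V = Add(8, Mul(-1, Add(6, Mul(-3, 6)))) = Add(8, Mul(-1, Add(6, -18))) = Add(8, Mul(-1, -12)) = Add(8, 12) = 20)
Function('B')(P) = Mul(2, Pow(P, 2)) (Function('B')(P) = Mul(Add(P, P), P) = Mul(Mul(2, P), P) = Mul(2, Pow(P, 2)))
Pow(Add(Function('B')(V), -18), 2) = Pow(Add(Mul(2, Pow(20, 2)), -18), 2) = Pow(Add(Mul(2, 400), -18), 2) = Pow(Add(800, -18), 2) = Pow(782, 2) = 611524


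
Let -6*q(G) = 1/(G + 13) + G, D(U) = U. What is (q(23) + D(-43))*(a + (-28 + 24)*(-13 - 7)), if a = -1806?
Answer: 8730971/108 ≈ 80842.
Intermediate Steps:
q(G) = -G/6 - 1/(6*(13 + G)) (q(G) = -(1/(G + 13) + G)/6 = -(1/(13 + G) + G)/6 = -(G + 1/(13 + G))/6 = -G/6 - 1/(6*(13 + G)))
(q(23) + D(-43))*(a + (-28 + 24)*(-13 - 7)) = ((-1 - 1*23**2 - 13*23)/(6*(13 + 23)) - 43)*(-1806 + (-28 + 24)*(-13 - 7)) = ((1/6)*(-1 - 1*529 - 299)/36 - 43)*(-1806 - 4*(-20)) = ((1/6)*(1/36)*(-1 - 529 - 299) - 43)*(-1806 + 80) = ((1/6)*(1/36)*(-829) - 43)*(-1726) = (-829/216 - 43)*(-1726) = -10117/216*(-1726) = 8730971/108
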